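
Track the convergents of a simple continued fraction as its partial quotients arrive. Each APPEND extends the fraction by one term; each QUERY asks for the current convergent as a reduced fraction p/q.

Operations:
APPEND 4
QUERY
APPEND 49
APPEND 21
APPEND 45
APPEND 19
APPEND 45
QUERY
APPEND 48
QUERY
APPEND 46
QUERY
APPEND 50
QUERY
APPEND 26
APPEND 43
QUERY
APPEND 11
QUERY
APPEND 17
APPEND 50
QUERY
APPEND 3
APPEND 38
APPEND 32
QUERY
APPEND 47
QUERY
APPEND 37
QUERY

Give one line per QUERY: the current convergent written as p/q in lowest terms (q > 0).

4/1
159866297/39763894
7677130695/1909549523
353307878267/87879041952
17673071044045/4395861647123
19791358737051836/4922747981934573
218164799262593633/54264608083147453
186647812109319773483/46425318877855211153
691961589614151517495438/172113120888066994706957
32543800896789648739692817/8094690835411347127277986
1204812594770831154886129667/299675674031107910703992439

APPEND 4: p_0 = 4·1 + 0 = 4, q_0 = 4·0 + 1 = 1 → 4/1
APPEND 49: p_1 = 49·4 + 1 = 197, q_1 = 49·1 + 0 = 49 → 197/49
APPEND 21: p_2 = 21·197 + 4 = 4141, q_2 = 21·49 + 1 = 1030 → 4141/1030
APPEND 45: p_3 = 45·4141 + 197 = 186542, q_3 = 45·1030 + 49 = 46399 → 186542/46399
APPEND 19: p_4 = 19·186542 + 4141 = 3548439, q_4 = 19·46399 + 1030 = 882611 → 3548439/882611
APPEND 45: p_5 = 45·3548439 + 186542 = 159866297, q_5 = 45·882611 + 46399 = 39763894 → 159866297/39763894
APPEND 48: p_6 = 48·159866297 + 3548439 = 7677130695, q_6 = 48·39763894 + 882611 = 1909549523 → 7677130695/1909549523
APPEND 46: p_7 = 46·7677130695 + 159866297 = 353307878267, q_7 = 46·1909549523 + 39763894 = 87879041952 → 353307878267/87879041952
APPEND 50: p_8 = 50·353307878267 + 7677130695 = 17673071044045, q_8 = 50·87879041952 + 1909549523 = 4395861647123 → 17673071044045/4395861647123
APPEND 26: p_9 = 26·17673071044045 + 353307878267 = 459853155023437, q_9 = 26·4395861647123 + 87879041952 = 114380281867150 → 459853155023437/114380281867150
APPEND 43: p_10 = 43·459853155023437 + 17673071044045 = 19791358737051836, q_10 = 43·114380281867150 + 4395861647123 = 4922747981934573 → 19791358737051836/4922747981934573
APPEND 11: p_11 = 11·19791358737051836 + 459853155023437 = 218164799262593633, q_11 = 11·4922747981934573 + 114380281867150 = 54264608083147453 → 218164799262593633/54264608083147453
APPEND 17: p_12 = 17·218164799262593633 + 19791358737051836 = 3728592946201143597, q_12 = 17·54264608083147453 + 4922747981934573 = 927421085395441274 → 3728592946201143597/927421085395441274
APPEND 50: p_13 = 50·3728592946201143597 + 218164799262593633 = 186647812109319773483, q_13 = 50·927421085395441274 + 54264608083147453 = 46425318877855211153 → 186647812109319773483/46425318877855211153
APPEND 3: p_14 = 3·186647812109319773483 + 3728592946201143597 = 563672029274160464046, q_14 = 3·46425318877855211153 + 927421085395441274 = 140203377718961074733 → 563672029274160464046/140203377718961074733
APPEND 38: p_15 = 38·563672029274160464046 + 186647812109319773483 = 21606184924527417407231, q_15 = 38·140203377718961074733 + 46425318877855211153 = 5374153672198376051007 → 21606184924527417407231/5374153672198376051007
APPEND 32: p_16 = 32·21606184924527417407231 + 563672029274160464046 = 691961589614151517495438, q_16 = 32·5374153672198376051007 + 140203377718961074733 = 172113120888066994706957 → 691961589614151517495438/172113120888066994706957
APPEND 47: p_17 = 47·691961589614151517495438 + 21606184924527417407231 = 32543800896789648739692817, q_17 = 47·172113120888066994706957 + 5374153672198376051007 = 8094690835411347127277986 → 32543800896789648739692817/8094690835411347127277986
APPEND 37: p_18 = 37·32543800896789648739692817 + 691961589614151517495438 = 1204812594770831154886129667, q_18 = 37·8094690835411347127277986 + 172113120888066994706957 = 299675674031107910703992439 → 1204812594770831154886129667/299675674031107910703992439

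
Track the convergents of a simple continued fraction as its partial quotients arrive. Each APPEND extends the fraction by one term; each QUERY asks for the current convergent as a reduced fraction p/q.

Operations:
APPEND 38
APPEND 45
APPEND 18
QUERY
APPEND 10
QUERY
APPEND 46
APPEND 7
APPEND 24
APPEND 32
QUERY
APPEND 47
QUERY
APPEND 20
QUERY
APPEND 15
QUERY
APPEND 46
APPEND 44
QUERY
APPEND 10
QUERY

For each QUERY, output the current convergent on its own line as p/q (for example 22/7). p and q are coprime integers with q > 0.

APPEND 38: p_0 = 38·1 + 0 = 38, q_0 = 38·0 + 1 = 1 → 38/1
APPEND 45: p_1 = 45·38 + 1 = 1711, q_1 = 45·1 + 0 = 45 → 1711/45
APPEND 18: p_2 = 18·1711 + 38 = 30836, q_2 = 18·45 + 1 = 811 → 30836/811
APPEND 10: p_3 = 10·30836 + 1711 = 310071, q_3 = 10·811 + 45 = 8155 → 310071/8155
APPEND 46: p_4 = 46·310071 + 30836 = 14294102, q_4 = 46·8155 + 811 = 375941 → 14294102/375941
APPEND 7: p_5 = 7·14294102 + 310071 = 100368785, q_5 = 7·375941 + 8155 = 2639742 → 100368785/2639742
APPEND 24: p_6 = 24·100368785 + 14294102 = 2423144942, q_6 = 24·2639742 + 375941 = 63729749 → 2423144942/63729749
APPEND 32: p_7 = 32·2423144942 + 100368785 = 77641006929, q_7 = 32·63729749 + 2639742 = 2041991710 → 77641006929/2041991710
APPEND 47: p_8 = 47·77641006929 + 2423144942 = 3651550470605, q_8 = 47·2041991710 + 63729749 = 96037340119 → 3651550470605/96037340119
APPEND 20: p_9 = 20·3651550470605 + 77641006929 = 73108650419029, q_9 = 20·96037340119 + 2041991710 = 1922788794090 → 73108650419029/1922788794090
APPEND 15: p_10 = 15·73108650419029 + 3651550470605 = 1100281306756040, q_10 = 15·1922788794090 + 96037340119 = 28937869251469 → 1100281306756040/28937869251469
APPEND 46: p_11 = 46·1100281306756040 + 73108650419029 = 50686048761196869, q_11 = 46·28937869251469 + 1922788794090 = 1333064774361664 → 50686048761196869/1333064774361664
APPEND 44: p_12 = 44·50686048761196869 + 1100281306756040 = 2231286426799418276, q_12 = 44·1333064774361664 + 28937869251469 = 58683787941164685 → 2231286426799418276/58683787941164685
APPEND 10: p_13 = 10·2231286426799418276 + 50686048761196869 = 22363550316755379629, q_13 = 10·58683787941164685 + 1333064774361664 = 588170944186008514 → 22363550316755379629/588170944186008514

30836/811
310071/8155
77641006929/2041991710
3651550470605/96037340119
73108650419029/1922788794090
1100281306756040/28937869251469
2231286426799418276/58683787941164685
22363550316755379629/588170944186008514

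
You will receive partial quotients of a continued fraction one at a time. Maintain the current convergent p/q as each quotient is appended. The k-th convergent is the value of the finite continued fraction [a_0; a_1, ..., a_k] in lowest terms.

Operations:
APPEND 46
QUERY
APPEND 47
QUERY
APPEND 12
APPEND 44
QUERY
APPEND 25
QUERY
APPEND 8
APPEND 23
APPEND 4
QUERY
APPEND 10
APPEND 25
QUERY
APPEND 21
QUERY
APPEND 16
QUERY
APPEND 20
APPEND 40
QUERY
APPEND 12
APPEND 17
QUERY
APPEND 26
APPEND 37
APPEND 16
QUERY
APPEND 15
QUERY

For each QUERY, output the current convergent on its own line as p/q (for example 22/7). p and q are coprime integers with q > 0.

46/1
2163/47
1146251/24907
28682277/623240
21560944539/468499871
5545111704739/120490274146
116668287829927/2535096628037
1872237716983571/40682036322738
1504329142817037451/32687714959634618
309026018462160200354/6714856555717504239
4780234649048884679063723/103870185852859808465035
72001781103424378441074830/1564533738200000615391563

APPEND 46: p_0 = 46·1 + 0 = 46, q_0 = 46·0 + 1 = 1 → 46/1
APPEND 47: p_1 = 47·46 + 1 = 2163, q_1 = 47·1 + 0 = 47 → 2163/47
APPEND 12: p_2 = 12·2163 + 46 = 26002, q_2 = 12·47 + 1 = 565 → 26002/565
APPEND 44: p_3 = 44·26002 + 2163 = 1146251, q_3 = 44·565 + 47 = 24907 → 1146251/24907
APPEND 25: p_4 = 25·1146251 + 26002 = 28682277, q_4 = 25·24907 + 565 = 623240 → 28682277/623240
APPEND 8: p_5 = 8·28682277 + 1146251 = 230604467, q_5 = 8·623240 + 24907 = 5010827 → 230604467/5010827
APPEND 23: p_6 = 23·230604467 + 28682277 = 5332585018, q_6 = 23·5010827 + 623240 = 115872261 → 5332585018/115872261
APPEND 4: p_7 = 4·5332585018 + 230604467 = 21560944539, q_7 = 4·115872261 + 5010827 = 468499871 → 21560944539/468499871
APPEND 10: p_8 = 10·21560944539 + 5332585018 = 220942030408, q_8 = 10·468499871 + 115872261 = 4800870971 → 220942030408/4800870971
APPEND 25: p_9 = 25·220942030408 + 21560944539 = 5545111704739, q_9 = 25·4800870971 + 468499871 = 120490274146 → 5545111704739/120490274146
APPEND 21: p_10 = 21·5545111704739 + 220942030408 = 116668287829927, q_10 = 21·120490274146 + 4800870971 = 2535096628037 → 116668287829927/2535096628037
APPEND 16: p_11 = 16·116668287829927 + 5545111704739 = 1872237716983571, q_11 = 16·2535096628037 + 120490274146 = 40682036322738 → 1872237716983571/40682036322738
APPEND 20: p_12 = 20·1872237716983571 + 116668287829927 = 37561422627501347, q_12 = 20·40682036322738 + 2535096628037 = 816175823082797 → 37561422627501347/816175823082797
APPEND 40: p_13 = 40·37561422627501347 + 1872237716983571 = 1504329142817037451, q_13 = 40·816175823082797 + 40682036322738 = 32687714959634618 → 1504329142817037451/32687714959634618
APPEND 12: p_14 = 12·1504329142817037451 + 37561422627501347 = 18089511136431950759, q_14 = 12·32687714959634618 + 816175823082797 = 393068755338698213 → 18089511136431950759/393068755338698213
APPEND 17: p_15 = 17·18089511136431950759 + 1504329142817037451 = 309026018462160200354, q_15 = 17·393068755338698213 + 32687714959634618 = 6714856555717504239 → 309026018462160200354/6714856555717504239
APPEND 26: p_16 = 26·309026018462160200354 + 18089511136431950759 = 8052765991152597159963, q_16 = 26·6714856555717504239 + 393068755338698213 = 174979339203993808427 → 8052765991152597159963/174979339203993808427
APPEND 37: p_17 = 37·8052765991152597159963 + 309026018462160200354 = 298261367691108255118985, q_17 = 37·174979339203993808427 + 6714856555717504239 = 6480950407103488416038 → 298261367691108255118985/6480950407103488416038
APPEND 16: p_18 = 16·298261367691108255118985 + 8052765991152597159963 = 4780234649048884679063723, q_18 = 16·6480950407103488416038 + 174979339203993808427 = 103870185852859808465035 → 4780234649048884679063723/103870185852859808465035
APPEND 15: p_19 = 15·4780234649048884679063723 + 298261367691108255118985 = 72001781103424378441074830, q_19 = 15·103870185852859808465035 + 6480950407103488416038 = 1564533738200000615391563 → 72001781103424378441074830/1564533738200000615391563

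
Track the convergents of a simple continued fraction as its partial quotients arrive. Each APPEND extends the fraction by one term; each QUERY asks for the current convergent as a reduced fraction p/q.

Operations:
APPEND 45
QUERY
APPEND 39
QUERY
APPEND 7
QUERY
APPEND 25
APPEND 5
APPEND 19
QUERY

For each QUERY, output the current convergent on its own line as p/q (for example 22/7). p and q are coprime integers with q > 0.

APPEND 45: p_0 = 45·1 + 0 = 45, q_0 = 45·0 + 1 = 1 → 45/1
APPEND 39: p_1 = 39·45 + 1 = 1756, q_1 = 39·1 + 0 = 39 → 1756/39
APPEND 7: p_2 = 7·1756 + 45 = 12337, q_2 = 7·39 + 1 = 274 → 12337/274
APPEND 25: p_3 = 25·12337 + 1756 = 310181, q_3 = 25·274 + 39 = 6889 → 310181/6889
APPEND 5: p_4 = 5·310181 + 12337 = 1563242, q_4 = 5·6889 + 274 = 34719 → 1563242/34719
APPEND 19: p_5 = 19·1563242 + 310181 = 30011779, q_5 = 19·34719 + 6889 = 666550 → 30011779/666550

45/1
1756/39
12337/274
30011779/666550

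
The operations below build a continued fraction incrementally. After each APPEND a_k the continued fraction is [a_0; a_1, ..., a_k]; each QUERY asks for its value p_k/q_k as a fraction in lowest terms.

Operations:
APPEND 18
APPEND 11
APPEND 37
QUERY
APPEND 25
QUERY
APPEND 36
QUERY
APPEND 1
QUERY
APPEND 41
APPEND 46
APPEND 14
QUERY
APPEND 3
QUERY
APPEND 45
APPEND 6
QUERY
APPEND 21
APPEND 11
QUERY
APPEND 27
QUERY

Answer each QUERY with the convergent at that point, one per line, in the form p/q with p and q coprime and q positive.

APPEND 18: p_0 = 18·1 + 0 = 18, q_0 = 18·0 + 1 = 1 → 18/1
APPEND 11: p_1 = 11·18 + 1 = 199, q_1 = 11·1 + 0 = 11 → 199/11
APPEND 37: p_2 = 37·199 + 18 = 7381, q_2 = 37·11 + 1 = 408 → 7381/408
APPEND 25: p_3 = 25·7381 + 199 = 184724, q_3 = 25·408 + 11 = 10211 → 184724/10211
APPEND 36: p_4 = 36·184724 + 7381 = 6657445, q_4 = 36·10211 + 408 = 368004 → 6657445/368004
APPEND 1: p_5 = 1·6657445 + 184724 = 6842169, q_5 = 1·368004 + 10211 = 378215 → 6842169/378215
APPEND 41: p_6 = 41·6842169 + 6657445 = 287186374, q_6 = 41·378215 + 368004 = 15874819 → 287186374/15874819
APPEND 46: p_7 = 46·287186374 + 6842169 = 13217415373, q_7 = 46·15874819 + 378215 = 730619889 → 13217415373/730619889
APPEND 14: p_8 = 14·13217415373 + 287186374 = 185331001596, q_8 = 14·730619889 + 15874819 = 10244553265 → 185331001596/10244553265
APPEND 3: p_9 = 3·185331001596 + 13217415373 = 569210420161, q_9 = 3·10244553265 + 730619889 = 31464279684 → 569210420161/31464279684
APPEND 45: p_10 = 45·569210420161 + 185331001596 = 25799799908841, q_10 = 45·31464279684 + 10244553265 = 1426137139045 → 25799799908841/1426137139045
APPEND 6: p_11 = 6·25799799908841 + 569210420161 = 155368009873207, q_11 = 6·1426137139045 + 31464279684 = 8588287113954 → 155368009873207/8588287113954
APPEND 21: p_12 = 21·155368009873207 + 25799799908841 = 3288528007246188, q_12 = 21·8588287113954 + 1426137139045 = 181780166532079 → 3288528007246188/181780166532079
APPEND 11: p_13 = 11·3288528007246188 + 155368009873207 = 36329176089581275, q_13 = 11·181780166532079 + 8588287113954 = 2008170118966823 → 36329176089581275/2008170118966823
APPEND 27: p_14 = 27·36329176089581275 + 3288528007246188 = 984176282425940613, q_14 = 27·2008170118966823 + 181780166532079 = 54402373378636300 → 984176282425940613/54402373378636300

7381/408
184724/10211
6657445/368004
6842169/378215
185331001596/10244553265
569210420161/31464279684
155368009873207/8588287113954
36329176089581275/2008170118966823
984176282425940613/54402373378636300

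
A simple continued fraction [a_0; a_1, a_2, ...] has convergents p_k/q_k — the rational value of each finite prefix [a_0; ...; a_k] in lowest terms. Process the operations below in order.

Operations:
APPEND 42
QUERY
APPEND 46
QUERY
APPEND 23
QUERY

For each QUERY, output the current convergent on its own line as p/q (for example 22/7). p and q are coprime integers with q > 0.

42/1
1933/46
44501/1059

APPEND 42: p_0 = 42·1 + 0 = 42, q_0 = 42·0 + 1 = 1 → 42/1
APPEND 46: p_1 = 46·42 + 1 = 1933, q_1 = 46·1 + 0 = 46 → 1933/46
APPEND 23: p_2 = 23·1933 + 42 = 44501, q_2 = 23·46 + 1 = 1059 → 44501/1059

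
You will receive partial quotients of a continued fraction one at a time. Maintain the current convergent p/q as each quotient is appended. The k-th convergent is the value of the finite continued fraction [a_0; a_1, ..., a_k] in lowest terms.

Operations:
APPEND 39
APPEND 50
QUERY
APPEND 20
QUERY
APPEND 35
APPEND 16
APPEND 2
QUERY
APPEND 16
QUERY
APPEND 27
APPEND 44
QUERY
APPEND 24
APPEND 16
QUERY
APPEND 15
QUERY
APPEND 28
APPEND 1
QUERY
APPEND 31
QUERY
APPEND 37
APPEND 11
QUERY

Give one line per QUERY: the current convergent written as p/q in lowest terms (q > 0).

1951/50
39059/1001
45255646/1159807
746033651/19119273
889025259463/22783847105
342597735520823/8780059218273
5160322827203680/132248217984793
149991959724427543/3843978380777270
4794582388354477696/122875059966887847
1957839526005595602941/50175308228678791546

APPEND 39: p_0 = 39·1 + 0 = 39, q_0 = 39·0 + 1 = 1 → 39/1
APPEND 50: p_1 = 50·39 + 1 = 1951, q_1 = 50·1 + 0 = 50 → 1951/50
APPEND 20: p_2 = 20·1951 + 39 = 39059, q_2 = 20·50 + 1 = 1001 → 39059/1001
APPEND 35: p_3 = 35·39059 + 1951 = 1369016, q_3 = 35·1001 + 50 = 35085 → 1369016/35085
APPEND 16: p_4 = 16·1369016 + 39059 = 21943315, q_4 = 16·35085 + 1001 = 562361 → 21943315/562361
APPEND 2: p_5 = 2·21943315 + 1369016 = 45255646, q_5 = 2·562361 + 35085 = 1159807 → 45255646/1159807
APPEND 16: p_6 = 16·45255646 + 21943315 = 746033651, q_6 = 16·1159807 + 562361 = 19119273 → 746033651/19119273
APPEND 27: p_7 = 27·746033651 + 45255646 = 20188164223, q_7 = 27·19119273 + 1159807 = 517380178 → 20188164223/517380178
APPEND 44: p_8 = 44·20188164223 + 746033651 = 889025259463, q_8 = 44·517380178 + 19119273 = 22783847105 → 889025259463/22783847105
APPEND 24: p_9 = 24·889025259463 + 20188164223 = 21356794391335, q_9 = 24·22783847105 + 517380178 = 547329710698 → 21356794391335/547329710698
APPEND 16: p_10 = 16·21356794391335 + 889025259463 = 342597735520823, q_10 = 16·547329710698 + 22783847105 = 8780059218273 → 342597735520823/8780059218273
APPEND 15: p_11 = 15·342597735520823 + 21356794391335 = 5160322827203680, q_11 = 15·8780059218273 + 547329710698 = 132248217984793 → 5160322827203680/132248217984793
APPEND 28: p_12 = 28·5160322827203680 + 342597735520823 = 144831636897223863, q_12 = 28·132248217984793 + 8780059218273 = 3711730162792477 → 144831636897223863/3711730162792477
APPEND 1: p_13 = 1·144831636897223863 + 5160322827203680 = 149991959724427543, q_13 = 1·3711730162792477 + 132248217984793 = 3843978380777270 → 149991959724427543/3843978380777270
APPEND 31: p_14 = 31·149991959724427543 + 144831636897223863 = 4794582388354477696, q_14 = 31·3843978380777270 + 3711730162792477 = 122875059966887847 → 4794582388354477696/122875059966887847
APPEND 37: p_15 = 37·4794582388354477696 + 149991959724427543 = 177549540328840102295, q_15 = 37·122875059966887847 + 3843978380777270 = 4550221197155627609 → 177549540328840102295/4550221197155627609
APPEND 11: p_16 = 11·177549540328840102295 + 4794582388354477696 = 1957839526005595602941, q_16 = 11·4550221197155627609 + 122875059966887847 = 50175308228678791546 → 1957839526005595602941/50175308228678791546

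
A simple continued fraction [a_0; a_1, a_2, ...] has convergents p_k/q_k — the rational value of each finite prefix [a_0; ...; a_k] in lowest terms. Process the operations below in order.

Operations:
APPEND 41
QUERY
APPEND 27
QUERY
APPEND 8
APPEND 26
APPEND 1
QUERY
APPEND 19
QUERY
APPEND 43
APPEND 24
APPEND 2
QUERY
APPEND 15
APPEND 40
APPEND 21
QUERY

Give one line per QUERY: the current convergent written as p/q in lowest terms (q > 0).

APPEND 41: p_0 = 41·1 + 0 = 41, q_0 = 41·0 + 1 = 1 → 41/1
APPEND 27: p_1 = 27·41 + 1 = 1108, q_1 = 27·1 + 0 = 27 → 1108/27
APPEND 8: p_2 = 8·1108 + 41 = 8905, q_2 = 8·27 + 1 = 217 → 8905/217
APPEND 26: p_3 = 26·8905 + 1108 = 232638, q_3 = 26·217 + 27 = 5669 → 232638/5669
APPEND 1: p_4 = 1·232638 + 8905 = 241543, q_4 = 1·5669 + 217 = 5886 → 241543/5886
APPEND 19: p_5 = 19·241543 + 232638 = 4821955, q_5 = 19·5886 + 5669 = 117503 → 4821955/117503
APPEND 43: p_6 = 43·4821955 + 241543 = 207585608, q_6 = 43·117503 + 5886 = 5058515 → 207585608/5058515
APPEND 24: p_7 = 24·207585608 + 4821955 = 4986876547, q_7 = 24·5058515 + 117503 = 121521863 → 4986876547/121521863
APPEND 2: p_8 = 2·4986876547 + 207585608 = 10181338702, q_8 = 2·121521863 + 5058515 = 248102241 → 10181338702/248102241
APPEND 15: p_9 = 15·10181338702 + 4986876547 = 157706957077, q_9 = 15·248102241 + 121521863 = 3843055478 → 157706957077/3843055478
APPEND 40: p_10 = 40·157706957077 + 10181338702 = 6318459621782, q_10 = 40·3843055478 + 248102241 = 153970321361 → 6318459621782/153970321361
APPEND 21: p_11 = 21·6318459621782 + 157706957077 = 132845359014499, q_11 = 21·153970321361 + 3843055478 = 3237219804059 → 132845359014499/3237219804059

41/1
1108/27
241543/5886
4821955/117503
10181338702/248102241
132845359014499/3237219804059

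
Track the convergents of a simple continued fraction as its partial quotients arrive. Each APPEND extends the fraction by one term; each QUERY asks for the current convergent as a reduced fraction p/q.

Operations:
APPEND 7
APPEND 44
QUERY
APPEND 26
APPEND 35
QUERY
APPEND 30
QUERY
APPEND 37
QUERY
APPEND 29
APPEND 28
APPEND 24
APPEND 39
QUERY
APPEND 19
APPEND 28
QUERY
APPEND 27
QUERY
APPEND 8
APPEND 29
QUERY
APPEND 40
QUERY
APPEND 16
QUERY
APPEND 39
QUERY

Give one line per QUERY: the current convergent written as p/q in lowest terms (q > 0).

APPEND 7: p_0 = 7·1 + 0 = 7, q_0 = 7·0 + 1 = 1 → 7/1
APPEND 44: p_1 = 44·7 + 1 = 309, q_1 = 44·1 + 0 = 44 → 309/44
APPEND 26: p_2 = 26·309 + 7 = 8041, q_2 = 26·44 + 1 = 1145 → 8041/1145
APPEND 35: p_3 = 35·8041 + 309 = 281744, q_3 = 35·1145 + 44 = 40119 → 281744/40119
APPEND 30: p_4 = 30·281744 + 8041 = 8460361, q_4 = 30·40119 + 1145 = 1204715 → 8460361/1204715
APPEND 37: p_5 = 37·8460361 + 281744 = 313315101, q_5 = 37·1204715 + 40119 = 44614574 → 313315101/44614574
APPEND 29: p_6 = 29·313315101 + 8460361 = 9094598290, q_6 = 29·44614574 + 1204715 = 1295027361 → 9094598290/1295027361
APPEND 28: p_7 = 28·9094598290 + 313315101 = 254962067221, q_7 = 28·1295027361 + 44614574 = 36305380682 → 254962067221/36305380682
APPEND 24: p_8 = 24·254962067221 + 9094598290 = 6128184211594, q_8 = 24·36305380682 + 1295027361 = 872624163729 → 6128184211594/872624163729
APPEND 39: p_9 = 39·6128184211594 + 254962067221 = 239254146319387, q_9 = 39·872624163729 + 36305380682 = 34068647766113 → 239254146319387/34068647766113
APPEND 19: p_10 = 19·239254146319387 + 6128184211594 = 4551956964279947, q_10 = 19·34068647766113 + 872624163729 = 648176931719876 → 4551956964279947/648176931719876
APPEND 28: p_11 = 28·4551956964279947 + 239254146319387 = 127694049146157903, q_11 = 28·648176931719876 + 34068647766113 = 18183022735922641 → 127694049146157903/18183022735922641
APPEND 27: p_12 = 27·127694049146157903 + 4551956964279947 = 3452291283910543328, q_12 = 27·18183022735922641 + 648176931719876 = 491589790801631183 → 3452291283910543328/491589790801631183
APPEND 8: p_13 = 8·3452291283910543328 + 127694049146157903 = 27746024320430504527, q_13 = 8·491589790801631183 + 18183022735922641 = 3950901349148972105 → 27746024320430504527/3950901349148972105
APPEND 29: p_14 = 29·27746024320430504527 + 3452291283910543328 = 808086996576395174611, q_14 = 29·3950901349148972105 + 491589790801631183 = 115067728916121822228 → 808086996576395174611/115067728916121822228
APPEND 40: p_15 = 40·808086996576395174611 + 27746024320430504527 = 32351225887376237488967, q_15 = 40·115067728916121822228 + 3950901349148972105 = 4606660057994021861225 → 32351225887376237488967/4606660057994021861225
APPEND 16: p_16 = 16·32351225887376237488967 + 808086996576395174611 = 518427701194596194998083, q_16 = 16·4606660057994021861225 + 115067728916121822228 = 73821628656820471601828 → 518427701194596194998083/73821628656820471601828
APPEND 39: p_17 = 39·518427701194596194998083 + 32351225887376237488967 = 20251031572476627842414204, q_17 = 39·73821628656820471601828 + 4606660057994021861225 = 2883650177673992414332517 → 20251031572476627842414204/2883650177673992414332517

309/44
281744/40119
8460361/1204715
313315101/44614574
239254146319387/34068647766113
127694049146157903/18183022735922641
3452291283910543328/491589790801631183
808086996576395174611/115067728916121822228
32351225887376237488967/4606660057994021861225
518427701194596194998083/73821628656820471601828
20251031572476627842414204/2883650177673992414332517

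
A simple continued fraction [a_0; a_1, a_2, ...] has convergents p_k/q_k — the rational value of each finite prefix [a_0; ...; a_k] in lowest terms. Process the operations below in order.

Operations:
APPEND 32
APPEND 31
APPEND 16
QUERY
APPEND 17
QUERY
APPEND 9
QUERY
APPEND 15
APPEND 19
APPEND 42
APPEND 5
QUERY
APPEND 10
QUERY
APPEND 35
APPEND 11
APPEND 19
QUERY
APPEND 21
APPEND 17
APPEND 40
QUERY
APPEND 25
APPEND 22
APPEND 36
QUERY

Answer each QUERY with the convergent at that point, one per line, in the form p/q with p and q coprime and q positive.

APPEND 32: p_0 = 32·1 + 0 = 32, q_0 = 32·0 + 1 = 1 → 32/1
APPEND 31: p_1 = 31·32 + 1 = 993, q_1 = 31·1 + 0 = 31 → 993/31
APPEND 16: p_2 = 16·993 + 32 = 15920, q_2 = 16·31 + 1 = 497 → 15920/497
APPEND 17: p_3 = 17·15920 + 993 = 271633, q_3 = 17·497 + 31 = 8480 → 271633/8480
APPEND 9: p_4 = 9·271633 + 15920 = 2460617, q_4 = 9·8480 + 497 = 76817 → 2460617/76817
APPEND 15: p_5 = 15·2460617 + 271633 = 37180888, q_5 = 15·76817 + 8480 = 1160735 → 37180888/1160735
APPEND 19: p_6 = 19·37180888 + 2460617 = 708897489, q_6 = 19·1160735 + 76817 = 22130782 → 708897489/22130782
APPEND 42: p_7 = 42·708897489 + 37180888 = 29810875426, q_7 = 42·22130782 + 1160735 = 930653579 → 29810875426/930653579
APPEND 5: p_8 = 5·29810875426 + 708897489 = 149763274619, q_8 = 5·930653579 + 22130782 = 4675398677 → 149763274619/4675398677
APPEND 10: p_9 = 10·149763274619 + 29810875426 = 1527443621616, q_9 = 10·4675398677 + 930653579 = 47684640349 → 1527443621616/47684640349
APPEND 35: p_10 = 35·1527443621616 + 149763274619 = 53610290031179, q_10 = 35·47684640349 + 4675398677 = 1673637810892 → 53610290031179/1673637810892
APPEND 11: p_11 = 11·53610290031179 + 1527443621616 = 591240633964585, q_11 = 11·1673637810892 + 47684640349 = 18457700560161 → 591240633964585/18457700560161
APPEND 19: p_12 = 19·591240633964585 + 53610290031179 = 11287182335358294, q_12 = 19·18457700560161 + 1673637810892 = 352369948453951 → 11287182335358294/352369948453951
APPEND 21: p_13 = 21·11287182335358294 + 591240633964585 = 237622069676488759, q_13 = 21·352369948453951 + 18457700560161 = 7418226618093132 → 237622069676488759/7418226618093132
APPEND 17: p_14 = 17·237622069676488759 + 11287182335358294 = 4050862366835667197, q_14 = 17·7418226618093132 + 352369948453951 = 126462222456037195 → 4050862366835667197/126462222456037195
APPEND 40: p_15 = 40·4050862366835667197 + 237622069676488759 = 162272116743103176639, q_15 = 40·126462222456037195 + 7418226618093132 = 5065907124859580932 → 162272116743103176639/5065907124859580932
APPEND 25: p_16 = 25·162272116743103176639 + 4050862366835667197 = 4060853780944415083172, q_16 = 25·5065907124859580932 + 126462222456037195 = 126774140343945560495 → 4060853780944415083172/126774140343945560495
APPEND 22: p_17 = 22·4060853780944415083172 + 162272116743103176639 = 89501055297520235006423, q_17 = 22·126774140343945560495 + 5065907124859580932 = 2794096994691661911822 → 89501055297520235006423/2794096994691661911822
APPEND 36: p_18 = 36·89501055297520235006423 + 4060853780944415083172 = 3226098844491672875314400, q_18 = 36·2794096994691661911822 + 126774140343945560495 = 100714265949243774386087 → 3226098844491672875314400/100714265949243774386087

15920/497
271633/8480
2460617/76817
149763274619/4675398677
1527443621616/47684640349
11287182335358294/352369948453951
162272116743103176639/5065907124859580932
3226098844491672875314400/100714265949243774386087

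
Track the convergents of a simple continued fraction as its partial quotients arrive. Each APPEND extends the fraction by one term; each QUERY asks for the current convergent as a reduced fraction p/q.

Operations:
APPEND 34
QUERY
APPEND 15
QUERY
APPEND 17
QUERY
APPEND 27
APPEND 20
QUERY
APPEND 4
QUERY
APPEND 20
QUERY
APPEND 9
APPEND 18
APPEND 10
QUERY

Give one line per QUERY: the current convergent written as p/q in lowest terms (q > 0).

34/1
511/15
8721/256
4728281/138796
19149102/562111
387710321/11381016
638923203581/18755227315

APPEND 34: p_0 = 34·1 + 0 = 34, q_0 = 34·0 + 1 = 1 → 34/1
APPEND 15: p_1 = 15·34 + 1 = 511, q_1 = 15·1 + 0 = 15 → 511/15
APPEND 17: p_2 = 17·511 + 34 = 8721, q_2 = 17·15 + 1 = 256 → 8721/256
APPEND 27: p_3 = 27·8721 + 511 = 235978, q_3 = 27·256 + 15 = 6927 → 235978/6927
APPEND 20: p_4 = 20·235978 + 8721 = 4728281, q_4 = 20·6927 + 256 = 138796 → 4728281/138796
APPEND 4: p_5 = 4·4728281 + 235978 = 19149102, q_5 = 4·138796 + 6927 = 562111 → 19149102/562111
APPEND 20: p_6 = 20·19149102 + 4728281 = 387710321, q_6 = 20·562111 + 138796 = 11381016 → 387710321/11381016
APPEND 9: p_7 = 9·387710321 + 19149102 = 3508541991, q_7 = 9·11381016 + 562111 = 102991255 → 3508541991/102991255
APPEND 18: p_8 = 18·3508541991 + 387710321 = 63541466159, q_8 = 18·102991255 + 11381016 = 1865223606 → 63541466159/1865223606
APPEND 10: p_9 = 10·63541466159 + 3508541991 = 638923203581, q_9 = 10·1865223606 + 102991255 = 18755227315 → 638923203581/18755227315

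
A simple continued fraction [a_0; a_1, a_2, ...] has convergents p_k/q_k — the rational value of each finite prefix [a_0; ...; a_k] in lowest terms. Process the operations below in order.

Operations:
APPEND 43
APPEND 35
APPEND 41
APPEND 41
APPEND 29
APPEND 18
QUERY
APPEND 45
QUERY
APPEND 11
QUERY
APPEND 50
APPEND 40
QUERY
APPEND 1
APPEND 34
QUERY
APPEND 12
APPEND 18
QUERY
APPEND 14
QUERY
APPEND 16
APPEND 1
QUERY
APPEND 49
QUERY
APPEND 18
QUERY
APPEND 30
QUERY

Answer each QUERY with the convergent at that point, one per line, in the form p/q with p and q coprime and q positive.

APPEND 43: p_0 = 43·1 + 0 = 43, q_0 = 43·0 + 1 = 1 → 43/1
APPEND 35: p_1 = 35·43 + 1 = 1506, q_1 = 35·1 + 0 = 35 → 1506/35
APPEND 41: p_2 = 41·1506 + 43 = 61789, q_2 = 41·35 + 1 = 1436 → 61789/1436
APPEND 41: p_3 = 41·61789 + 1506 = 2534855, q_3 = 41·1436 + 35 = 58911 → 2534855/58911
APPEND 29: p_4 = 29·2534855 + 61789 = 73572584, q_4 = 29·58911 + 1436 = 1709855 → 73572584/1709855
APPEND 18: p_5 = 18·73572584 + 2534855 = 1326841367, q_5 = 18·1709855 + 58911 = 30836301 → 1326841367/30836301
APPEND 45: p_6 = 45·1326841367 + 73572584 = 59781434099, q_6 = 45·30836301 + 1709855 = 1389343400 → 59781434099/1389343400
APPEND 11: p_7 = 11·59781434099 + 1326841367 = 658922616456, q_7 = 11·1389343400 + 30836301 = 15313613701 → 658922616456/15313613701
APPEND 50: p_8 = 50·658922616456 + 59781434099 = 33005912256899, q_8 = 50·15313613701 + 1389343400 = 767070028450 → 33005912256899/767070028450
APPEND 40: p_9 = 40·33005912256899 + 658922616456 = 1320895412892416, q_9 = 40·767070028450 + 15313613701 = 30698114751701 → 1320895412892416/30698114751701
APPEND 1: p_10 = 1·1320895412892416 + 33005912256899 = 1353901325149315, q_10 = 1·30698114751701 + 767070028450 = 31465184780151 → 1353901325149315/31465184780151
APPEND 34: p_11 = 34·1353901325149315 + 1320895412892416 = 47353540467969126, q_11 = 34·31465184780151 + 30698114751701 = 1100514397276835 → 47353540467969126/1100514397276835
APPEND 12: p_12 = 12·47353540467969126 + 1353901325149315 = 569596386940778827, q_12 = 12·1100514397276835 + 31465184780151 = 13237637952102171 → 569596386940778827/13237637952102171
APPEND 18: p_13 = 18·569596386940778827 + 47353540467969126 = 10300088505401988012, q_13 = 18·13237637952102171 + 1100514397276835 = 239377997535115913 → 10300088505401988012/239377997535115913
APPEND 14: p_14 = 14·10300088505401988012 + 569596386940778827 = 144770835462568610995, q_14 = 14·239377997535115913 + 13237637952102171 = 3364529603443724953 → 144770835462568610995/3364529603443724953
APPEND 16: p_15 = 16·144770835462568610995 + 10300088505401988012 = 2326633455906499763932, q_15 = 16·3364529603443724953 + 239377997535115913 = 54071851652634715161 → 2326633455906499763932/54071851652634715161
APPEND 1: p_16 = 1·2326633455906499763932 + 144770835462568610995 = 2471404291369068374927, q_16 = 1·54071851652634715161 + 3364529603443724953 = 57436381256078440114 → 2471404291369068374927/57436381256078440114
APPEND 49: p_17 = 49·2471404291369068374927 + 2326633455906499763932 = 123425443732990850135355, q_17 = 49·57436381256078440114 + 54071851652634715161 = 2868454533200478280747 → 123425443732990850135355/2868454533200478280747
APPEND 18: p_18 = 18·123425443732990850135355 + 2471404291369068374927 = 2224129391485204370811317, q_18 = 18·2868454533200478280747 + 57436381256078440114 = 51689617978864687493560 → 2224129391485204370811317/51689617978864687493560
APPEND 30: p_19 = 30·2224129391485204370811317 + 123425443732990850135355 = 66847307188289121974474865, q_19 = 30·51689617978864687493560 + 2868454533200478280747 = 1553556993899141103087547 → 66847307188289121974474865/1553556993899141103087547

1326841367/30836301
59781434099/1389343400
658922616456/15313613701
1320895412892416/30698114751701
47353540467969126/1100514397276835
10300088505401988012/239377997535115913
144770835462568610995/3364529603443724953
2471404291369068374927/57436381256078440114
123425443732990850135355/2868454533200478280747
2224129391485204370811317/51689617978864687493560
66847307188289121974474865/1553556993899141103087547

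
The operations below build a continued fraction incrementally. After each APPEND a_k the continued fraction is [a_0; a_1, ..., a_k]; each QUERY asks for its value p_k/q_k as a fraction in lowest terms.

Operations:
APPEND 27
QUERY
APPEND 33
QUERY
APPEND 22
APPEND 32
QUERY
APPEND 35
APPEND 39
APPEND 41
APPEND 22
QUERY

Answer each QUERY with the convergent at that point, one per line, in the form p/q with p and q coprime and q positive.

APPEND 27: p_0 = 27·1 + 0 = 27, q_0 = 27·0 + 1 = 1 → 27/1
APPEND 33: p_1 = 33·27 + 1 = 892, q_1 = 33·1 + 0 = 33 → 892/33
APPEND 22: p_2 = 22·892 + 27 = 19651, q_2 = 22·33 + 1 = 727 → 19651/727
APPEND 32: p_3 = 32·19651 + 892 = 629724, q_3 = 32·727 + 33 = 23297 → 629724/23297
APPEND 35: p_4 = 35·629724 + 19651 = 22059991, q_4 = 35·23297 + 727 = 816122 → 22059991/816122
APPEND 39: p_5 = 39·22059991 + 629724 = 860969373, q_5 = 39·816122 + 23297 = 31852055 → 860969373/31852055
APPEND 41: p_6 = 41·860969373 + 22059991 = 35321804284, q_6 = 41·31852055 + 816122 = 1306750377 → 35321804284/1306750377
APPEND 22: p_7 = 22·35321804284 + 860969373 = 777940663621, q_7 = 22·1306750377 + 31852055 = 28780360349 → 777940663621/28780360349

27/1
892/33
629724/23297
777940663621/28780360349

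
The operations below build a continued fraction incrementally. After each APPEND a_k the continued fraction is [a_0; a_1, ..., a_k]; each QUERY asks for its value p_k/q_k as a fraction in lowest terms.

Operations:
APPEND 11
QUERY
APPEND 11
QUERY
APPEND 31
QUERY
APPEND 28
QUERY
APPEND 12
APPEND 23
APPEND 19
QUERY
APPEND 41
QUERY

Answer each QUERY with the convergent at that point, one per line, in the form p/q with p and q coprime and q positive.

11/1
122/11
3793/342
106326/9587
562530984/50721221
23093309885/2082233526

APPEND 11: p_0 = 11·1 + 0 = 11, q_0 = 11·0 + 1 = 1 → 11/1
APPEND 11: p_1 = 11·11 + 1 = 122, q_1 = 11·1 + 0 = 11 → 122/11
APPEND 31: p_2 = 31·122 + 11 = 3793, q_2 = 31·11 + 1 = 342 → 3793/342
APPEND 28: p_3 = 28·3793 + 122 = 106326, q_3 = 28·342 + 11 = 9587 → 106326/9587
APPEND 12: p_4 = 12·106326 + 3793 = 1279705, q_4 = 12·9587 + 342 = 115386 → 1279705/115386
APPEND 23: p_5 = 23·1279705 + 106326 = 29539541, q_5 = 23·115386 + 9587 = 2663465 → 29539541/2663465
APPEND 19: p_6 = 19·29539541 + 1279705 = 562530984, q_6 = 19·2663465 + 115386 = 50721221 → 562530984/50721221
APPEND 41: p_7 = 41·562530984 + 29539541 = 23093309885, q_7 = 41·50721221 + 2663465 = 2082233526 → 23093309885/2082233526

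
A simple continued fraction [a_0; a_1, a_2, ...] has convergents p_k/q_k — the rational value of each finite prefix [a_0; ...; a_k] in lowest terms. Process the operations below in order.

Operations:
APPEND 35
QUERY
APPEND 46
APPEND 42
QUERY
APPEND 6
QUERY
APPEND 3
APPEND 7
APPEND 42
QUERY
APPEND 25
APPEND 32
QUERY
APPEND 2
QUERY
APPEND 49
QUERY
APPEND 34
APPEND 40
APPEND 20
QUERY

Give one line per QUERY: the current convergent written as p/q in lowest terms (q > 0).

35/1
67697/1933
407793/11644
397994726/11364223
319096025926/9111372991
648151365327/18507121256
32078512926949/915960314535
874786960554694973/24978406616462946

APPEND 35: p_0 = 35·1 + 0 = 35, q_0 = 35·0 + 1 = 1 → 35/1
APPEND 46: p_1 = 46·35 + 1 = 1611, q_1 = 46·1 + 0 = 46 → 1611/46
APPEND 42: p_2 = 42·1611 + 35 = 67697, q_2 = 42·46 + 1 = 1933 → 67697/1933
APPEND 6: p_3 = 6·67697 + 1611 = 407793, q_3 = 6·1933 + 46 = 11644 → 407793/11644
APPEND 3: p_4 = 3·407793 + 67697 = 1291076, q_4 = 3·11644 + 1933 = 36865 → 1291076/36865
APPEND 7: p_5 = 7·1291076 + 407793 = 9445325, q_5 = 7·36865 + 11644 = 269699 → 9445325/269699
APPEND 42: p_6 = 42·9445325 + 1291076 = 397994726, q_6 = 42·269699 + 36865 = 11364223 → 397994726/11364223
APPEND 25: p_7 = 25·397994726 + 9445325 = 9959313475, q_7 = 25·11364223 + 269699 = 284375274 → 9959313475/284375274
APPEND 32: p_8 = 32·9959313475 + 397994726 = 319096025926, q_8 = 32·284375274 + 11364223 = 9111372991 → 319096025926/9111372991
APPEND 2: p_9 = 2·319096025926 + 9959313475 = 648151365327, q_9 = 2·9111372991 + 284375274 = 18507121256 → 648151365327/18507121256
APPEND 49: p_10 = 49·648151365327 + 319096025926 = 32078512926949, q_10 = 49·18507121256 + 9111372991 = 915960314535 → 32078512926949/915960314535
APPEND 34: p_11 = 34·32078512926949 + 648151365327 = 1091317590881593, q_11 = 34·915960314535 + 18507121256 = 31161157815446 → 1091317590881593/31161157815446
APPEND 40: p_12 = 40·1091317590881593 + 32078512926949 = 43684782148190669, q_12 = 40·31161157815446 + 915960314535 = 1247362272932375 → 43684782148190669/1247362272932375
APPEND 20: p_13 = 20·43684782148190669 + 1091317590881593 = 874786960554694973, q_13 = 20·1247362272932375 + 31161157815446 = 24978406616462946 → 874786960554694973/24978406616462946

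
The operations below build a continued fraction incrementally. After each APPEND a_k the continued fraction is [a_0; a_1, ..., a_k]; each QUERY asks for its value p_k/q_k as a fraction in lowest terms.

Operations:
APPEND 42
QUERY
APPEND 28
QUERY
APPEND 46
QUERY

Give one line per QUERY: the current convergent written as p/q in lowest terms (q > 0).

APPEND 42: p_0 = 42·1 + 0 = 42, q_0 = 42·0 + 1 = 1 → 42/1
APPEND 28: p_1 = 28·42 + 1 = 1177, q_1 = 28·1 + 0 = 28 → 1177/28
APPEND 46: p_2 = 46·1177 + 42 = 54184, q_2 = 46·28 + 1 = 1289 → 54184/1289

42/1
1177/28
54184/1289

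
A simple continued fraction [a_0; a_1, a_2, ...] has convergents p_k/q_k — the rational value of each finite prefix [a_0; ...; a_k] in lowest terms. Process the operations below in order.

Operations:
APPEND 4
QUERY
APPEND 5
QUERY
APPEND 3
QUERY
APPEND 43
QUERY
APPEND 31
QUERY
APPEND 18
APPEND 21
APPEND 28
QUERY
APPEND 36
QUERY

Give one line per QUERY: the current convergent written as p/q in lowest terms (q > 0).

APPEND 4: p_0 = 4·1 + 0 = 4, q_0 = 4·0 + 1 = 1 → 4/1
APPEND 5: p_1 = 5·4 + 1 = 21, q_1 = 5·1 + 0 = 5 → 21/5
APPEND 3: p_2 = 3·21 + 4 = 67, q_2 = 3·5 + 1 = 16 → 67/16
APPEND 43: p_3 = 43·67 + 21 = 2902, q_3 = 43·16 + 5 = 693 → 2902/693
APPEND 31: p_4 = 31·2902 + 67 = 90029, q_4 = 31·693 + 16 = 21499 → 90029/21499
APPEND 18: p_5 = 18·90029 + 2902 = 1623424, q_5 = 18·21499 + 693 = 387675 → 1623424/387675
APPEND 21: p_6 = 21·1623424 + 90029 = 34181933, q_6 = 21·387675 + 21499 = 8162674 → 34181933/8162674
APPEND 28: p_7 = 28·34181933 + 1623424 = 958717548, q_7 = 28·8162674 + 387675 = 228942547 → 958717548/228942547
APPEND 36: p_8 = 36·958717548 + 34181933 = 34548013661, q_8 = 36·228942547 + 8162674 = 8250094366 → 34548013661/8250094366

4/1
21/5
67/16
2902/693
90029/21499
958717548/228942547
34548013661/8250094366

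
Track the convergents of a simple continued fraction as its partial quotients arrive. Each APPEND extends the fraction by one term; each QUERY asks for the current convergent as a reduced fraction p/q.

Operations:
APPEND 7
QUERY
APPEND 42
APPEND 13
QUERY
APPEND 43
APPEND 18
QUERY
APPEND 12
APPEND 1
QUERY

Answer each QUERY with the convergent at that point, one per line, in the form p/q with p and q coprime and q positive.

APPEND 7: p_0 = 7·1 + 0 = 7, q_0 = 7·0 + 1 = 1 → 7/1
APPEND 42: p_1 = 42·7 + 1 = 295, q_1 = 42·1 + 0 = 42 → 295/42
APPEND 13: p_2 = 13·295 + 7 = 3842, q_2 = 13·42 + 1 = 547 → 3842/547
APPEND 43: p_3 = 43·3842 + 295 = 165501, q_3 = 43·547 + 42 = 23563 → 165501/23563
APPEND 18: p_4 = 18·165501 + 3842 = 2982860, q_4 = 18·23563 + 547 = 424681 → 2982860/424681
APPEND 12: p_5 = 12·2982860 + 165501 = 35959821, q_5 = 12·424681 + 23563 = 5119735 → 35959821/5119735
APPEND 1: p_6 = 1·35959821 + 2982860 = 38942681, q_6 = 1·5119735 + 424681 = 5544416 → 38942681/5544416

7/1
3842/547
2982860/424681
38942681/5544416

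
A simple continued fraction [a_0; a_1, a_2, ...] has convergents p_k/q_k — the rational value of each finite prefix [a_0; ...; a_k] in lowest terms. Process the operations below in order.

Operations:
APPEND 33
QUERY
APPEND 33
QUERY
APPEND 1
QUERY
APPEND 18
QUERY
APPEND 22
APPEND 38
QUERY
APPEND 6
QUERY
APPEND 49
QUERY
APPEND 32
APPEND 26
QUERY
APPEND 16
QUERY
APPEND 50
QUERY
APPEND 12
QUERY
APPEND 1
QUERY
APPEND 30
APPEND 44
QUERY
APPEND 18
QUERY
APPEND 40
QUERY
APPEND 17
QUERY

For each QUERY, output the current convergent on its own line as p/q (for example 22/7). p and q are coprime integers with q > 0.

33/1
1090/33
1123/34
21304/645
17874122/541157
107714543/3261166
5295886729/160338291
4414274223375/133646586719
70797963663871/2143479473982
3544312457416925/107307620285819
42602547452666971/1289834922903810
46146859910083896/1397142543189629
62834514029138173340/1902378036161267549
1132448260869242303971/34286008762121408562
45360764948798830332180/1373342728521017610029
772265452390449357951031/23381112393619420779055

APPEND 33: p_0 = 33·1 + 0 = 33, q_0 = 33·0 + 1 = 1 → 33/1
APPEND 33: p_1 = 33·33 + 1 = 1090, q_1 = 33·1 + 0 = 33 → 1090/33
APPEND 1: p_2 = 1·1090 + 33 = 1123, q_2 = 1·33 + 1 = 34 → 1123/34
APPEND 18: p_3 = 18·1123 + 1090 = 21304, q_3 = 18·34 + 33 = 645 → 21304/645
APPEND 22: p_4 = 22·21304 + 1123 = 469811, q_4 = 22·645 + 34 = 14224 → 469811/14224
APPEND 38: p_5 = 38·469811 + 21304 = 17874122, q_5 = 38·14224 + 645 = 541157 → 17874122/541157
APPEND 6: p_6 = 6·17874122 + 469811 = 107714543, q_6 = 6·541157 + 14224 = 3261166 → 107714543/3261166
APPEND 49: p_7 = 49·107714543 + 17874122 = 5295886729, q_7 = 49·3261166 + 541157 = 160338291 → 5295886729/160338291
APPEND 32: p_8 = 32·5295886729 + 107714543 = 169576089871, q_8 = 32·160338291 + 3261166 = 5134086478 → 169576089871/5134086478
APPEND 26: p_9 = 26·169576089871 + 5295886729 = 4414274223375, q_9 = 26·5134086478 + 160338291 = 133646586719 → 4414274223375/133646586719
APPEND 16: p_10 = 16·4414274223375 + 169576089871 = 70797963663871, q_10 = 16·133646586719 + 5134086478 = 2143479473982 → 70797963663871/2143479473982
APPEND 50: p_11 = 50·70797963663871 + 4414274223375 = 3544312457416925, q_11 = 50·2143479473982 + 133646586719 = 107307620285819 → 3544312457416925/107307620285819
APPEND 12: p_12 = 12·3544312457416925 + 70797963663871 = 42602547452666971, q_12 = 12·107307620285819 + 2143479473982 = 1289834922903810 → 42602547452666971/1289834922903810
APPEND 1: p_13 = 1·42602547452666971 + 3544312457416925 = 46146859910083896, q_13 = 1·1289834922903810 + 107307620285819 = 1397142543189629 → 46146859910083896/1397142543189629
APPEND 30: p_14 = 30·46146859910083896 + 42602547452666971 = 1427008344755183851, q_14 = 30·1397142543189629 + 1289834922903810 = 43204111218592680 → 1427008344755183851/43204111218592680
APPEND 44: p_15 = 44·1427008344755183851 + 46146859910083896 = 62834514029138173340, q_15 = 44·43204111218592680 + 1397142543189629 = 1902378036161267549 → 62834514029138173340/1902378036161267549
APPEND 18: p_16 = 18·62834514029138173340 + 1427008344755183851 = 1132448260869242303971, q_16 = 18·1902378036161267549 + 43204111218592680 = 34286008762121408562 → 1132448260869242303971/34286008762121408562
APPEND 40: p_17 = 40·1132448260869242303971 + 62834514029138173340 = 45360764948798830332180, q_17 = 40·34286008762121408562 + 1902378036161267549 = 1373342728521017610029 → 45360764948798830332180/1373342728521017610029
APPEND 17: p_18 = 17·45360764948798830332180 + 1132448260869242303971 = 772265452390449357951031, q_18 = 17·1373342728521017610029 + 34286008762121408562 = 23381112393619420779055 → 772265452390449357951031/23381112393619420779055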